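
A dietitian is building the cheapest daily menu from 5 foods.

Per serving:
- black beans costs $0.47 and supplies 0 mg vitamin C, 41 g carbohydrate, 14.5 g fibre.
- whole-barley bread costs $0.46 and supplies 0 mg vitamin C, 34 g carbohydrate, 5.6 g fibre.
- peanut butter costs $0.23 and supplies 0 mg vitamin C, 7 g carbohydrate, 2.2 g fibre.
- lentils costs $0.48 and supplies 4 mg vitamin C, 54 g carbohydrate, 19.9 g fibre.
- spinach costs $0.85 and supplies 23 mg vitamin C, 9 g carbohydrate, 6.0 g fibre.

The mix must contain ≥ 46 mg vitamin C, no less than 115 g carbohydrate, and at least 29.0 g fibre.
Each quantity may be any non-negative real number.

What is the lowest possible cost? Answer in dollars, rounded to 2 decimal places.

Treat it as an LP. Let x1 = servings of black beans, x2 = servings of whole-barley bread, x3 = servings of peanut butter, x4 = servings of lentils, x5 = servings of spinach.
Minimize 0.47x1 + 0.46x2 + 0.23x3 + 0.48x4 + 0.85x5 with:
  4x4 + 23x5 ≥ 46   (vitamin C)
  41x1 + 34x2 + 7x3 + 54x4 + 9x5 ≥ 115   (carbohydrate)
  14.5x1 + 5.6x2 + 2.2x3 + 19.9x4 + 6x5 ≥ 29   (fibre)
  x1, x2, x3, x4, x5 ≥ 0.
The minimum-cost mix takes nothing from black beans, whole-barley bread, peanut butter — only lentils, spinach. The vitamin C and carbohydrate requirements are met with equality.
That vertex is x4 = 1.85, x5 = 1.678.
Objective = 0.48·1.85 + 0.85·1.678 = 2.3143.

$2.31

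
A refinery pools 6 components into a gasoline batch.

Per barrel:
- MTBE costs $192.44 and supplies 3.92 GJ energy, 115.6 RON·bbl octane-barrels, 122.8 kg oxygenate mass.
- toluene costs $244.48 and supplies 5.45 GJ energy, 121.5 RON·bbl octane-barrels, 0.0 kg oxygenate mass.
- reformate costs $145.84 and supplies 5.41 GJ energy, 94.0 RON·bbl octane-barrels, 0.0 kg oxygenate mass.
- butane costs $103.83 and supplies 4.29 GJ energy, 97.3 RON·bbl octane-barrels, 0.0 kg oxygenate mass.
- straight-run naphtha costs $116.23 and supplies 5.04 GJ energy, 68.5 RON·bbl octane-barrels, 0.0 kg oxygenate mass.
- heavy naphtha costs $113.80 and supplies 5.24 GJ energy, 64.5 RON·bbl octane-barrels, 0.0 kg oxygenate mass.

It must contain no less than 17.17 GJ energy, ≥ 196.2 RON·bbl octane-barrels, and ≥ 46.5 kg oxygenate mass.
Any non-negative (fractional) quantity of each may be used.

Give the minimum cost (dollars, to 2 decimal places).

Let x1 = barrels of MTBE, x2 = barrels of toluene, x3 = barrels of reformate, x4 = barrels of butane, x5 = barrels of straight-run naphtha, x6 = barrels of heavy naphtha.
Minimise 192.44x1 + 244.48x2 + 145.84x3 + 103.83x4 + 116.23x5 + 113.8x6 subject to:
  3.92x1 + 5.45x2 + 5.41x3 + 4.29x4 + 5.04x5 + 5.24x6 ≥ 17.17   (energy)
  115.6x1 + 121.5x2 + 94x3 + 97.3x4 + 68.5x5 + 64.5x6 ≥ 196.2   (octane-barrels)
  122.8x1 ≥ 46.5   (oxygenate mass)
  x1, x2, x3, x4, x5, x6 ≥ 0.
At the optimum only MTBE, heavy naphtha are positive (toluene, reformate, butane, straight-run naphtha = 0). Binding constraints: energy and oxygenate mass.
Optimal quantities: MTBE = 0.37866 barrels, heavy naphtha = 2.9934 barrels.
Total cost: 192.44·0.37866 + 113.8·2.9934 = 413.5183.

$413.52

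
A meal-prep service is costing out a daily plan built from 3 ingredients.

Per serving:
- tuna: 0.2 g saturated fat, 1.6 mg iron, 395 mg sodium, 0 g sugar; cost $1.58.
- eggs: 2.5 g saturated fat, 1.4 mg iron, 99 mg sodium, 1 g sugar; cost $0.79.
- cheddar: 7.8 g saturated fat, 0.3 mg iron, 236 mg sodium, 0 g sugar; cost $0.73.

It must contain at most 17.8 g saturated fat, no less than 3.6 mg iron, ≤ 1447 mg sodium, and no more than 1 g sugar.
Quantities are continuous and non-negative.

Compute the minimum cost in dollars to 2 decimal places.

$2.96

Let x1 = servings of tuna, x2 = servings of eggs, x3 = servings of cheddar.
Minimise 1.58x1 + 0.79x2 + 0.73x3 subject to:
  0.2x1 + 2.5x2 + 7.8x3 ≤ 17.8   (saturated fat)
  1.6x1 + 1.4x2 + 0.3x3 ≥ 3.6   (iron)
  395x1 + 99x2 + 236x3 ≤ 1447   (sodium)
  1x2 ≤ 1   (sugar)
  x1, x2, x3 ≥ 0.
At the optimum only tuna, eggs are positive (cheddar = 0). Binding constraints: iron and sugar.
Optimal quantities: tuna = 1.375 servings, eggs = 1 serving.
Hence cost = 1.58·1.375 + 0.79·1 = $2.9625.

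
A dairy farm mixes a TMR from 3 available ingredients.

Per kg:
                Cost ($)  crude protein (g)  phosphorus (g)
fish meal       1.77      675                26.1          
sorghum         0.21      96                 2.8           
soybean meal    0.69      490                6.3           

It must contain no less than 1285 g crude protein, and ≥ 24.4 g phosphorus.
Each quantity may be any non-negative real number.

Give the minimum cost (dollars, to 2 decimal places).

$2.18

Let x1 = kg of fish meal, x2 = kg of sorghum, x3 = kg of soybean meal.
Minimise 1.77x1 + 0.21x2 + 0.69x3 subject to:
  675x1 + 96x2 + 490x3 ≥ 1285   (crude protein)
  26.1x1 + 2.8x2 + 6.3x3 ≥ 24.4   (phosphorus)
  x1, x2, x3 ≥ 0.
At the optimum only fish meal, soybean meal are positive (sorghum = 0). Binding constraints: crude protein and phosphorus.
So fish meal = 0.4522 kg, soybean meal = 1.999 kg.
Hence cost = 1.77·0.4522 + 0.69·1.999 = $2.1797.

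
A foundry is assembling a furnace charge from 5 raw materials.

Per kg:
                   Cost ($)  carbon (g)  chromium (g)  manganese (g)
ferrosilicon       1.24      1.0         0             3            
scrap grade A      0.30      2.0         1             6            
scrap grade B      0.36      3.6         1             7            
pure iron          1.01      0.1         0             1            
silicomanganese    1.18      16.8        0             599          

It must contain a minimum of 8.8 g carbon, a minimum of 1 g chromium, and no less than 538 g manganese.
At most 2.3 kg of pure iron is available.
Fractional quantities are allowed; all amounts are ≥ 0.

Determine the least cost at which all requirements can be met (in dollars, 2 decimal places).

Let x1 = kg of ferrosilicon, x2 = kg of scrap grade A, x3 = kg of scrap grade B, x4 = kg of pure iron, x5 = kg of silicomanganese.
min 1.24x1 + 0.3x2 + 0.36x3 + 1.01x4 + 1.18x5 s.t.:
  1x1 + 2x2 + 3.6x3 + 0.1x4 + 16.8x5 ≥ 8.8   (carbon)
  1x2 + 1x3 ≥ 1   (chromium)
  3x1 + 6x2 + 7x3 + 1x4 + 599x5 ≥ 538   (manganese)
  x4 ≤ 2.3
  x1, x2, x3, x4, x5 ≥ 0.
The optimal basis is {scrap grade A, silicomanganese}; ferrosilicon, scrap grade B, pure iron drop out. The chromium and manganese requirements are met with equality.
Optimal quantities: scrap grade A = 1 kg, silicomanganese = 0.8881 kg.
Hence cost = 0.3·1 + 1.18·0.8881 = $1.3480.

$1.35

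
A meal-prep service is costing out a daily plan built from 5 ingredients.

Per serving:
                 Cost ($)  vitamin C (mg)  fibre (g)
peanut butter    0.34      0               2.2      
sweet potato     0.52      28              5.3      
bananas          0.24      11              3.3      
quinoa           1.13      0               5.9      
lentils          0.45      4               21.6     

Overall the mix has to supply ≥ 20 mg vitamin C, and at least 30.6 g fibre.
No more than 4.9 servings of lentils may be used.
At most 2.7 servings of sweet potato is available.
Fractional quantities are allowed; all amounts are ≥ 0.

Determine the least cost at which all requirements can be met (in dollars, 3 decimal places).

Let x1 = servings of peanut butter, x2 = servings of sweet potato, x3 = servings of bananas, x4 = servings of quinoa, x5 = servings of lentils.
min 0.34x1 + 0.52x2 + 0.24x3 + 1.13x4 + 0.45x5 subject to:
  28x2 + 11x3 + 4x5 ≥ 20   (vitamin C)
  2.2x1 + 5.3x2 + 3.3x3 + 5.9x4 + 21.6x5 ≥ 30.6   (fibre)
  x5 ≤ 4.9
  x2 ≤ 2.7
  x1, x2, x3, x4, x5 ≥ 0.
The minimum-cost mix takes nothing from peanut butter, bananas, quinoa — only sweet potato, lentils. The vitamin C and fibre requirements are met with equality.
That vertex is x2 = 0.5305, x5 = 1.286.
Hence cost = 0.52·0.5305 + 0.45·1.286 = $0.85456.

$0.855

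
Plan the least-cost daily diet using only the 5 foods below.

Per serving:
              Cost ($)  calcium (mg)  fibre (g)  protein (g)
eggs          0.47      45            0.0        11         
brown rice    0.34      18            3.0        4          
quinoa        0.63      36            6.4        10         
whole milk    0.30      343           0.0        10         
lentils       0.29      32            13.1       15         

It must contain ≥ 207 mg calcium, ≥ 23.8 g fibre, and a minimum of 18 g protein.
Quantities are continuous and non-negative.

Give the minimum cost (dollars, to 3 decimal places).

Let x1 = servings of eggs, x2 = servings of brown rice, x3 = servings of quinoa, x4 = servings of whole milk, x5 = servings of lentils.
min 0.47x1 + 0.34x2 + 0.63x3 + 0.3x4 + 0.29x5 with:
  45x1 + 18x2 + 36x3 + 343x4 + 32x5 ≥ 207   (calcium)
  3x2 + 6.4x3 + 13.1x5 ≥ 23.8   (fibre)
  11x1 + 4x2 + 10x3 + 10x4 + 15x5 ≥ 18   (protein)
  x1, x2, x3, x4, x5 ≥ 0.
The cheapest feasible vertex uses only whole milk, lentils; eggs, brown rice, quinoa are not used. Binding constraints: calcium and fibre.
Optimal quantities: whole milk = 0.434 servings, lentils = 1.817 servings.
Hence cost = 0.3·0.434 + 0.29·1.817 = $0.65713.

$0.657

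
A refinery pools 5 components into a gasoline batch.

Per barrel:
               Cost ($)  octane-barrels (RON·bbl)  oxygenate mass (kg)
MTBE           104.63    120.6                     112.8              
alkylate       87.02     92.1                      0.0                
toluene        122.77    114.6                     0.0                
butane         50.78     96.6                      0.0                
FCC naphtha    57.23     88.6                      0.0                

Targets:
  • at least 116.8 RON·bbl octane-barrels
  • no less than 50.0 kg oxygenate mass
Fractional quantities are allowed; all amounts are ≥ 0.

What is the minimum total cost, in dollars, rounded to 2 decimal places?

Let x1 = barrels of MTBE, x2 = barrels of alkylate, x3 = barrels of toluene, x4 = barrels of butane, x5 = barrels of FCC naphtha.
Minimize 104.63x1 + 87.02x2 + 122.77x3 + 50.78x4 + 57.23x5 s.t.:
  120.6x1 + 92.1x2 + 114.6x3 + 96.6x4 + 88.6x5 ≥ 116.8   (octane-barrels)
  112.8x1 ≥ 50   (oxygenate mass)
  x1, x2, x3, x4, x5 ≥ 0.
At the optimum only MTBE, butane are positive (alkylate, toluene, FCC naphtha = 0). Binding constraints: octane-barrels and oxygenate mass.
Optimal quantities: MTBE = 0.4433 barrels, butane = 0.6557 barrels.
Hence cost = 104.63·0.4433 + 50.78·0.6557 = $79.6789.

$79.68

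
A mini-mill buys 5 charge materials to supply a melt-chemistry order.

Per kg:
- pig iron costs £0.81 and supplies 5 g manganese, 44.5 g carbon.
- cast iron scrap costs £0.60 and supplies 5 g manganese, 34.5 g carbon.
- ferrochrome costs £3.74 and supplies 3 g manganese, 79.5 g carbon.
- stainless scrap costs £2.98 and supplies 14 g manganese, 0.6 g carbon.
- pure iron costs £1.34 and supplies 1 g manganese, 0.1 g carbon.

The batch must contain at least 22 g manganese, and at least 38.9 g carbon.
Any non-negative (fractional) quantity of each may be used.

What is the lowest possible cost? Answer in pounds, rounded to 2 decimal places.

£2.64

Let x1 = kg of pig iron, x2 = kg of cast iron scrap, x3 = kg of ferrochrome, x4 = kg of stainless scrap, x5 = kg of pure iron.
Minimise 0.81x1 + 0.6x2 + 3.74x3 + 2.98x4 + 1.34x5 with:
  5x1 + 5x2 + 3x3 + 14x4 + 1x5 ≥ 22   (manganese)
  44.5x1 + 34.5x2 + 79.5x3 + 0.6x4 + 0.1x5 ≥ 38.9   (carbon)
  x1, x2, x3, x4, x5 ≥ 0.
At the optimum only cast iron scrap is positive (pig iron, ferrochrome, stainless scrap, pure iron = 0). The manganese requirement is met with equality.
So cast iron scrap = 4.4 kg.
Total cost: 0.6·4.4 = 2.6400.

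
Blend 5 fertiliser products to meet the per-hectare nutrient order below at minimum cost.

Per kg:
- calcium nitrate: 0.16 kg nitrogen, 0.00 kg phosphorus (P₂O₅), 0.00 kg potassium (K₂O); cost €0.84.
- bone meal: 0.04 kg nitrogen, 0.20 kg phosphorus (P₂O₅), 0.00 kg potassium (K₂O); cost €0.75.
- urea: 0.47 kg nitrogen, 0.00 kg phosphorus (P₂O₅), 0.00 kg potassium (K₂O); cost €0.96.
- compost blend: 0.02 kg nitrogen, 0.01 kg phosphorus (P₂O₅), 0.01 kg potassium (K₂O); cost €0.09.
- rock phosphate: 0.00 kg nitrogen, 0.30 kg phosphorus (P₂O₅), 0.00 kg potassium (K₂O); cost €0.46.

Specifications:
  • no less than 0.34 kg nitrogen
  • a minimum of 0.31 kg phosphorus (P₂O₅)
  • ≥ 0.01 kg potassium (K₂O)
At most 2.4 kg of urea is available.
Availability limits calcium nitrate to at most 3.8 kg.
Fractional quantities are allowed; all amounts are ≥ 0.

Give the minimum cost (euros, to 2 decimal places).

€1.20

This is a linear program. Let x1 = kg of calcium nitrate, x2 = kg of bone meal, x3 = kg of urea, x4 = kg of compost blend, x5 = kg of rock phosphate.
Minimise 0.84x1 + 0.75x2 + 0.96x3 + 0.09x4 + 0.46x5 s.t.:
  0.16x1 + 0.04x2 + 0.47x3 + 0.02x4 ≥ 0.34   (nitrogen)
  0.2x2 + 0.01x4 + 0.3x5 ≥ 0.31   (phosphorus (P₂O₅))
  0.01x4 ≥ 0.01   (potassium (K₂O))
  x3 ≤ 2.4
  x1 ≤ 3.8
  x1, x2, x3, x4, x5 ≥ 0.
The optimal basis is {urea, compost blend, rock phosphate}; calcium nitrate, bone meal drop out. The nitrogen, phosphorus (P₂O₅), potassium (K₂O) requirements are met with equality.
That vertex is x3 = 0.6809, x4 = 1, x5 = 1.
Hence cost = 0.96·0.6809 + 0.09·1 + 0.46·1 = €1.2037.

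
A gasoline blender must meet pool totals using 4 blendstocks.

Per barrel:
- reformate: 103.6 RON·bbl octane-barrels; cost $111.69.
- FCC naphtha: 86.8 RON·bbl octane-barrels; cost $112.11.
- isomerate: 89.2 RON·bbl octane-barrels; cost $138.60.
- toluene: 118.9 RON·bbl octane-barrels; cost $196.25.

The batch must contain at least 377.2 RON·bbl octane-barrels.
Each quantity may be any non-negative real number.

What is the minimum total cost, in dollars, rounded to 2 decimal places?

$406.66

This is a linear program. Let x1 = barrels of reformate, x2 = barrels of FCC naphtha, x3 = barrels of isomerate, x4 = barrels of toluene.
min 111.69x1 + 112.11x2 + 138.6x3 + 196.25x4 s.t.:
  103.6x1 + 86.8x2 + 89.2x3 + 118.9x4 ≥ 377.2   (octane-barrels)
  x1, x2, x3, x4 ≥ 0.
The minimum-cost mix takes nothing from FCC naphtha, isomerate, toluene — only reformate. The octane-barrels requirement is met with equality.
Optimal quantities: reformate = 3.641 barrels.
Hence cost = 111.69·3.641 = $406.6633.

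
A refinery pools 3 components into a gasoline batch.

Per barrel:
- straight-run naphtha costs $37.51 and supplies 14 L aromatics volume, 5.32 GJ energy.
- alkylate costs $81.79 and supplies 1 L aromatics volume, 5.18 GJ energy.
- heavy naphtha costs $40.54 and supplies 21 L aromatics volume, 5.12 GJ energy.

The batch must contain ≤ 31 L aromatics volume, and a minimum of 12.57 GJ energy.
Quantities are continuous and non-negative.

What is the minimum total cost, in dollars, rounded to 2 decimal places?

$96.08

This is a linear program. Let x1 = barrels of straight-run naphtha, x2 = barrels of alkylate, x3 = barrels of heavy naphtha.
min 37.51x1 + 81.79x2 + 40.54x3 with:
  14x1 + 1x2 + 21x3 ≤ 31   (aromatics volume)
  5.32x1 + 5.18x2 + 5.12x3 ≥ 12.57   (energy)
  x1, x2, x3 ≥ 0.
At the optimum only straight-run naphtha, alkylate are positive (heavy naphtha = 0). There the aromatics volume and energy constraints are tight.
That vertex is x1 = 2.2025, x2 = 0.16458.
Total cost: 37.51·2.2025 + 81.79·0.16458 = 96.0768.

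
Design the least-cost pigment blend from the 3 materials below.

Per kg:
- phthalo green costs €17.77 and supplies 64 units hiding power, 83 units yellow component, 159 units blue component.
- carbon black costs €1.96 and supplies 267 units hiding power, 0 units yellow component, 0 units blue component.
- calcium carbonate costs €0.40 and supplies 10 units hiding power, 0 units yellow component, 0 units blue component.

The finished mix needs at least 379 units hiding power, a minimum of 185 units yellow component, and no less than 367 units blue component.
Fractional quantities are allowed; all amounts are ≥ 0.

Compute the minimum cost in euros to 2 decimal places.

Let x1 = kg of phthalo green, x2 = kg of carbon black, x3 = kg of calcium carbonate.
Minimize 17.77x1 + 1.96x2 + 0.4x3 s.t.:
  64x1 + 267x2 + 10x3 ≥ 379   (hiding power)
  83x1 ≥ 185   (yellow component)
  159x1 ≥ 367   (blue component)
  x1, x2, x3 ≥ 0.
At the optimum only phthalo green, carbon black are positive (calcium carbonate = 0). Binding constraints: hiding power and blue component.
Optimal quantities: phthalo green = 2.308 kg, carbon black = 0.8662 kg.
Hence cost = 17.77·2.308 + 1.96·0.8662 = €42.7109.

€42.71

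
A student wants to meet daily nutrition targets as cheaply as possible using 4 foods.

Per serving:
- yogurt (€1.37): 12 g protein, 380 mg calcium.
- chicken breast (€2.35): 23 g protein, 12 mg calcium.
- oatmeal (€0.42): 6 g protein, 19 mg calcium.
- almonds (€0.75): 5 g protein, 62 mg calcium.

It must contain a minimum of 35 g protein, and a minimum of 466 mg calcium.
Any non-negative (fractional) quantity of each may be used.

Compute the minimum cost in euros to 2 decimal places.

€3.00

Treat it as an LP. Let x1 = servings of yogurt, x2 = servings of chicken breast, x3 = servings of oatmeal, x4 = servings of almonds.
Minimize 1.37x1 + 2.35x2 + 0.42x3 + 0.75x4 subject to:
  12x1 + 23x2 + 6x3 + 5x4 ≥ 35   (protein)
  380x1 + 12x2 + 19x3 + 62x4 ≥ 466   (calcium)
  x1, x2, x3, x4 ≥ 0.
The optimal basis is {yogurt, oatmeal}; chicken breast, almonds drop out. Binding constraints: protein and calcium.
Optimal quantities: yogurt = 1.038 servings, oatmeal = 3.756 servings.
Total cost: 1.37·1.038 + 0.42·3.756 = 2.9996.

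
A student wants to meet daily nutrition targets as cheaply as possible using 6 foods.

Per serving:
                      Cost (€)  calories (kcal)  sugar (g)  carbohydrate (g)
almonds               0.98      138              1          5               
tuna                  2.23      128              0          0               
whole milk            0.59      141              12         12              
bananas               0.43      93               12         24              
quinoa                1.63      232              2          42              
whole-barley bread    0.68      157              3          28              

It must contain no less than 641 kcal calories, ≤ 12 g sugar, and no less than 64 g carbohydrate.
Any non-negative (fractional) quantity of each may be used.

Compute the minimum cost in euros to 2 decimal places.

€2.83

This is a linear program. Let x1 = servings of almonds, x2 = servings of tuna, x3 = servings of whole milk, x4 = servings of bananas, x5 = servings of quinoa, x6 = servings of whole-barley bread.
min 0.98x1 + 2.23x2 + 0.59x3 + 0.43x4 + 1.63x5 + 0.68x6 s.t.:
  138x1 + 128x2 + 141x3 + 93x4 + 232x5 + 157x6 ≥ 641   (calories)
  1x1 + 12x3 + 12x4 + 2x5 + 3x6 ≤ 12   (sugar)
  5x1 + 12x3 + 24x4 + 42x5 + 28x6 ≥ 64   (carbohydrate)
  x1, x2, x3, x4, x5, x6 ≥ 0.
At the optimum only almonds, whole-barley bread are positive (tuna, whole milk, bananas, quinoa = 0). There the calories and sugar constraints are tight.
So almonds = 0.1518 servings, whole-barley bread = 3.949 servings.
Hence cost = 0.98·0.1518 + 0.68·3.949 = €2.8341.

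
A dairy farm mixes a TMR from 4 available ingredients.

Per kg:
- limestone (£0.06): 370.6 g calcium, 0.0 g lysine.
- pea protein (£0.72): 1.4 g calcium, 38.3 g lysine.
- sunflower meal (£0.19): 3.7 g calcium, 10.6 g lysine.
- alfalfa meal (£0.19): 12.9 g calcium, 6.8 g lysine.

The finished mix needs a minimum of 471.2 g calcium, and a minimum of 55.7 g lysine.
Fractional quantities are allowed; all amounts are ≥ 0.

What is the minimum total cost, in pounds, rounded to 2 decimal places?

This is a linear program. Let x1 = kg of limestone, x2 = kg of pea protein, x3 = kg of sunflower meal, x4 = kg of alfalfa meal.
min 0.06x1 + 0.72x2 + 0.19x3 + 0.19x4 subject to:
  370.6x1 + 1.4x2 + 3.7x3 + 12.9x4 ≥ 471.2   (calcium)
  38.3x2 + 10.6x3 + 6.8x4 ≥ 55.7   (lysine)
  x1, x2, x3, x4 ≥ 0.
The optimal basis is {limestone, sunflower meal}; pea protein, alfalfa meal drop out. Binding constraints: calcium and lysine.
Solving gives x1 = 1.219, x3 = 5.255.
Cost = 0.06·1.219 + 0.19·5.255 = 1.0716.

£1.07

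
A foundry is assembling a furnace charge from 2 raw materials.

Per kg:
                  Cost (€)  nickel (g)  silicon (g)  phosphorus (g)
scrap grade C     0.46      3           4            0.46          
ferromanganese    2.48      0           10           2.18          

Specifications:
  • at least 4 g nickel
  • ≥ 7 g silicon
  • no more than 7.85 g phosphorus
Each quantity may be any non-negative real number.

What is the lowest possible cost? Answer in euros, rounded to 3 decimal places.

This is a linear program. Let x1 = kg of scrap grade C, x2 = kg of ferromanganese.
min 0.46x1 + 2.48x2 subject to:
  3x1 ≥ 4   (nickel)
  4x1 + 10x2 ≥ 7   (silicon)
  0.46x1 + 2.18x2 ≤ 7.85   (phosphorus)
  x1, x2 ≥ 0.
The cheapest feasible vertex uses only scrap grade C; ferromanganese is not used. Binding constraint: silicon.
That vertex is x1 = 1.75.
Cost = 0.46·1.75 = 0.80500.

€0.805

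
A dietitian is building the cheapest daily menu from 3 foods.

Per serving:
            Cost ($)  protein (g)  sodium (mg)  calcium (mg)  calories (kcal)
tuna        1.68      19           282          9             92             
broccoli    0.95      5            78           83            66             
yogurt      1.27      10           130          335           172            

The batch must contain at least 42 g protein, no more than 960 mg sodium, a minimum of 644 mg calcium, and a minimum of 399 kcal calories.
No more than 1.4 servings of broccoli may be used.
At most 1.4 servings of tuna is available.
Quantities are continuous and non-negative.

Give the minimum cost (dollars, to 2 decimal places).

$4.44

Let x1 = servings of tuna, x2 = servings of broccoli, x3 = servings of yogurt.
Minimize 1.68x1 + 0.95x2 + 1.27x3 subject to:
  19x1 + 5x2 + 10x3 ≥ 42   (protein)
  282x1 + 78x2 + 130x3 ≤ 960   (sodium)
  9x1 + 83x2 + 335x3 ≥ 644   (calcium)
  92x1 + 66x2 + 172x3 ≥ 399   (calories)
  x2 ≤ 1.4
  x1 ≤ 1.4
  x1, x2, x3 ≥ 0.
At the optimum only tuna, yogurt are positive (broccoli = 0). The protein and calcium requirements are met with equality.
Solving gives x1 = 1.216, x3 = 1.89.
Objective = 1.68·1.216 + 1.27·1.89 = 4.4432.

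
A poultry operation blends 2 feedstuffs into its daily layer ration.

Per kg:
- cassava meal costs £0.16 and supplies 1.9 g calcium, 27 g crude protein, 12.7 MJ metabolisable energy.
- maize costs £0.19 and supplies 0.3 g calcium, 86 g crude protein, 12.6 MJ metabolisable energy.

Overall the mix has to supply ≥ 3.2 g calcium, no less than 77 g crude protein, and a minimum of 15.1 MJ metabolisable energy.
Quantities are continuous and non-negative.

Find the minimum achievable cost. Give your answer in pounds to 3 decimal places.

Treat it as an LP. Let x1 = kg of cassava meal, x2 = kg of maize.
min 0.16x1 + 0.19x2 s.t.:
  1.9x1 + 0.3x2 ≥ 3.2   (calcium)
  27x1 + 86x2 ≥ 77   (crude protein)
  12.7x1 + 12.6x2 ≥ 15.1   (metabolisable energy)
  x1, x2 ≥ 0.
Both inputs are positive at the optimum. There the calcium and crude protein constraints are tight.
Optimal quantities: cassava meal = 1.623 kg, maize = 0.3857 kg.
Objective = 0.16·1.623 + 0.19·0.3857 = 0.33296.

£0.333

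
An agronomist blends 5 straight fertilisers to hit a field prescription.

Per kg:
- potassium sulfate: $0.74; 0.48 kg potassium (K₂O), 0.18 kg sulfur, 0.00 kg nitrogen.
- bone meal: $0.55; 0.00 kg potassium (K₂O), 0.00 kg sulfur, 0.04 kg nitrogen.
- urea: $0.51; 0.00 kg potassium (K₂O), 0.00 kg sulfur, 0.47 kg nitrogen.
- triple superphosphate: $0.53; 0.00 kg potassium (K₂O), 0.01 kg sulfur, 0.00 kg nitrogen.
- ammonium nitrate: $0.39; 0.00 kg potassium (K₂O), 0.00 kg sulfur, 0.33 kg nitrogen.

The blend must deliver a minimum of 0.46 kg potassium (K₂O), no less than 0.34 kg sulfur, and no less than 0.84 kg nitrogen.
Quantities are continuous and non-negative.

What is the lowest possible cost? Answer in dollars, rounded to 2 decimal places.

Let x1 = kg of potassium sulfate, x2 = kg of bone meal, x3 = kg of urea, x4 = kg of triple superphosphate, x5 = kg of ammonium nitrate.
Minimise 0.74x1 + 0.55x2 + 0.51x3 + 0.53x4 + 0.39x5 subject to:
  0.48x1 ≥ 0.46   (potassium (K₂O))
  0.18x1 + 0.01x4 ≥ 0.34   (sulfur)
  0.04x2 + 0.47x3 + 0.33x5 ≥ 0.84   (nitrogen)
  x1, x2, x3, x4, x5 ≥ 0.
The minimum-cost mix takes nothing from bone meal, triple superphosphate, ammonium nitrate — only potassium sulfate, urea. Binding constraints: sulfur and nitrogen.
So potassium sulfate = 1.889 kg, urea = 1.787 kg.
Total cost: 0.74·1.889 + 0.51·1.787 = 2.3092.

$2.31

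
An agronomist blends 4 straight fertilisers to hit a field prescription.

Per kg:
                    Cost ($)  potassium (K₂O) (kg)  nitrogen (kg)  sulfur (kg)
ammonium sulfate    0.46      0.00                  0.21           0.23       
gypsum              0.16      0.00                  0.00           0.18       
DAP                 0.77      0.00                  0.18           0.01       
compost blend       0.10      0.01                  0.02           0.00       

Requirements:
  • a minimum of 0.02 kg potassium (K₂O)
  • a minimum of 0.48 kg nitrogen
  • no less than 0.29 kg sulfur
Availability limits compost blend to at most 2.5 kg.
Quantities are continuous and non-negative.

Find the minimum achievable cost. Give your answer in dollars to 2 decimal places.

Let x1 = kg of ammonium sulfate, x2 = kg of gypsum, x3 = kg of DAP, x4 = kg of compost blend.
Minimise 0.46x1 + 0.16x2 + 0.77x3 + 0.1x4 with:
  0.01x4 ≥ 0.02   (potassium (K₂O))
  0.21x1 + 0.18x3 + 0.02x4 ≥ 0.48   (nitrogen)
  0.23x1 + 0.18x2 + 0.01x3 ≥ 0.29   (sulfur)
  x4 ≤ 2.5
  x1, x2, x3, x4 ≥ 0.
The cheapest feasible vertex uses only ammonium sulfate, compost blend; gypsum, DAP are not used. The potassium (K₂O) and nitrogen requirements are met with equality.
Solving gives x1 = 2.095, x4 = 2.
Hence cost = 0.46·2.095 + 0.1·2 = $1.1637.

$1.16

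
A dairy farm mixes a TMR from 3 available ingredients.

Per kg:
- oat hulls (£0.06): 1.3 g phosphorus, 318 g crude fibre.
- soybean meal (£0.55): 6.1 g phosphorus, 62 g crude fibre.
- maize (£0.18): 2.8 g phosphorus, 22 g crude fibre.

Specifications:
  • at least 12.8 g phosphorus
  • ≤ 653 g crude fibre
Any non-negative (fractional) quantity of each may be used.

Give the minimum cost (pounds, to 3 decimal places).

£0.781

This is a linear program. Let x1 = kg of oat hulls, x2 = kg of soybean meal, x3 = kg of maize.
Minimise 0.06x1 + 0.55x2 + 0.18x3 with:
  1.3x1 + 6.1x2 + 2.8x3 ≥ 12.8   (phosphorus)
  318x1 + 62x2 + 22x3 ≤ 653   (crude fibre)
  x1, x2, x3 ≥ 0.
The minimum-cost mix takes nothing from soybean meal — only oat hulls, maize. Binding constraints: phosphorus and crude fibre.
That vertex is x1 = 1.795, x3 = 3.738.
Hence cost = 0.06·1.795 + 0.18·3.738 = £0.78054.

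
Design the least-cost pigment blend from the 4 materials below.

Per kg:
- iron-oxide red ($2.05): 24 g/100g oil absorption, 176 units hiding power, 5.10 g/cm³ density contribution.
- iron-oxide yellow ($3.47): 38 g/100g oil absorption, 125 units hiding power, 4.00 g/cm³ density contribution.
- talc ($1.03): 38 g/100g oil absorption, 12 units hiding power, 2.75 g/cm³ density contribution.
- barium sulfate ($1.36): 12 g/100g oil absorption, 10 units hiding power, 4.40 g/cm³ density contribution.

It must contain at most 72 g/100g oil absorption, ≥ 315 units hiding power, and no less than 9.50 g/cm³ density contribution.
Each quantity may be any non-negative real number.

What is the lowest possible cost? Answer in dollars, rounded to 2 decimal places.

$3.78

Treat it as an LP. Let x1 = kg of iron-oxide red, x2 = kg of iron-oxide yellow, x3 = kg of talc, x4 = kg of barium sulfate.
Minimise 2.05x1 + 3.47x2 + 1.03x3 + 1.36x4 s.t.:
  24x1 + 38x2 + 38x3 + 12x4 ≤ 72   (oil absorption)
  176x1 + 125x2 + 12x3 + 10x4 ≥ 315   (hiding power)
  5.1x1 + 4x2 + 2.75x3 + 4.4x4 ≥ 9.5   (density contribution)
  x1, x2, x3, x4 ≥ 0.
At the optimum only iron-oxide red, barium sulfate are positive (iron-oxide yellow, talc = 0). Binding constraints: hiding power and density contribution.
So iron-oxide red = 1.785 kg, barium sulfate = 0.09054 kg.
Hence cost = 2.05·1.785 + 1.36·0.09054 = $3.7824.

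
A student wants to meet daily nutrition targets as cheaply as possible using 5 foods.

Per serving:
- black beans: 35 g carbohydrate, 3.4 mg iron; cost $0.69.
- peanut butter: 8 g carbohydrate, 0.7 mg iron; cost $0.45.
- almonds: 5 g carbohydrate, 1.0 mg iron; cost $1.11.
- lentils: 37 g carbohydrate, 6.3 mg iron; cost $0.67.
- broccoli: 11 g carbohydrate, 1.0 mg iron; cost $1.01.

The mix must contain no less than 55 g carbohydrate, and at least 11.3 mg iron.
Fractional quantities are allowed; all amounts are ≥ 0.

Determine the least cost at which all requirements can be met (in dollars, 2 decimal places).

This is a linear program. Let x1 = servings of black beans, x2 = servings of peanut butter, x3 = servings of almonds, x4 = servings of lentils, x5 = servings of broccoli.
min 0.69x1 + 0.45x2 + 1.11x3 + 0.67x4 + 1.01x5 subject to:
  35x1 + 8x2 + 5x3 + 37x4 + 11x5 ≥ 55   (carbohydrate)
  3.4x1 + 0.7x2 + 1x3 + 6.3x4 + 1x5 ≥ 11.3   (iron)
  x1, x2, x3, x4, x5 ≥ 0.
The optimal basis is {lentils}; black beans, peanut butter, almonds, broccoli drop out. Binding constraint: iron.
So lentils = 1.794 servings.
Total cost: 0.67·1.794 = 1.2020.

$1.20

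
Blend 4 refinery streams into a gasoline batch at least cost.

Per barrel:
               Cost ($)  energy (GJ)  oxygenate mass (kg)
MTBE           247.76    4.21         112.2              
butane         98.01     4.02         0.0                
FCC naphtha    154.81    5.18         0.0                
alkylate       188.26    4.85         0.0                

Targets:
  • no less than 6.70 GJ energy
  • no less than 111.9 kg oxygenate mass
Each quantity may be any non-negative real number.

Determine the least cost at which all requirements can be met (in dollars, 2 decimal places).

$308.08

This is a linear program. Let x1 = barrels of MTBE, x2 = barrels of butane, x3 = barrels of FCC naphtha, x4 = barrels of alkylate.
min 247.76x1 + 98.01x2 + 154.81x3 + 188.26x4 subject to:
  4.21x1 + 4.02x2 + 5.18x3 + 4.85x4 ≥ 6.7   (energy)
  112.2x1 ≥ 111.9   (oxygenate mass)
  x1, x2, x3, x4 ≥ 0.
At the optimum only MTBE, butane are positive (FCC naphtha, alkylate = 0). There the energy and oxygenate mass constraints are tight.
That vertex is x1 = 0.99733, x2 = 0.6222.
Objective = 247.76·0.99733 + 98.01·0.6222 = 308.0803.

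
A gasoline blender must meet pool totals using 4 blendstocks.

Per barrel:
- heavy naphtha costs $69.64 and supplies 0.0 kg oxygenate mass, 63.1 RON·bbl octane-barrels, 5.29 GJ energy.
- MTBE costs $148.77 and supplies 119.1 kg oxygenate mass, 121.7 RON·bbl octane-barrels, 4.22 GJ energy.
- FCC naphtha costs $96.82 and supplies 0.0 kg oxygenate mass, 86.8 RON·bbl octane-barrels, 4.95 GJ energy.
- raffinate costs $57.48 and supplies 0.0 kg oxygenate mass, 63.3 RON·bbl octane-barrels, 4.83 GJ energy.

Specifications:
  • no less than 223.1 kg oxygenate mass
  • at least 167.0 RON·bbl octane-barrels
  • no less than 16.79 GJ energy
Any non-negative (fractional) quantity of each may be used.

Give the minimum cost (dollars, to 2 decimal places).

Let x1 = barrels of heavy naphtha, x2 = barrels of MTBE, x3 = barrels of FCC naphtha, x4 = barrels of raffinate.
Minimize 69.64x1 + 148.77x2 + 96.82x3 + 57.48x4 subject to:
  119.1x2 ≥ 223.1   (oxygenate mass)
  63.1x1 + 121.7x2 + 86.8x3 + 63.3x4 ≥ 167   (octane-barrels)
  5.29x1 + 4.22x2 + 4.95x3 + 4.83x4 ≥ 16.79   (energy)
  x1, x2, x3, x4 ≥ 0.
At the optimum only MTBE, raffinate are positive (heavy naphtha, FCC naphtha = 0). Binding constraints: oxygenate mass and energy.
So MTBE = 1.8732 barrels, raffinate = 1.8396 barrels.
Hence cost = 148.77·1.8732 + 57.48·1.8396 = $384.4162.

$384.42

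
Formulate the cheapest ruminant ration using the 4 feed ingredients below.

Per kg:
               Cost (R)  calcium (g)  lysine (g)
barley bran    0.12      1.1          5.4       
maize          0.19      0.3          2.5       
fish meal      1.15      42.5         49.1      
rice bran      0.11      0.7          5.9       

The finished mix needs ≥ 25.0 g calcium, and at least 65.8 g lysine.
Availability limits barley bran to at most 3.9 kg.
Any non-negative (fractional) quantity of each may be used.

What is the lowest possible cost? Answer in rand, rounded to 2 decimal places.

R1.34

Treat it as an LP. Let x1 = kg of barley bran, x2 = kg of maize, x3 = kg of fish meal, x4 = kg of rice bran.
min 0.12x1 + 0.19x2 + 1.15x3 + 0.11x4 with:
  1.1x1 + 0.3x2 + 42.5x3 + 0.7x4 ≥ 25   (calcium)
  5.4x1 + 2.5x2 + 49.1x3 + 5.9x4 ≥ 65.8   (lysine)
  x1 ≤ 3.9
  x1, x2, x3, x4 ≥ 0.
The minimum-cost mix takes nothing from barley bran, maize — only fish meal, rice bran. Binding constraints: calcium and lysine.
So fish meal = 0.4688 kg, rice bran = 7.251 kg.
Cost = 1.15·0.4688 + 0.11·7.251 = 1.3367.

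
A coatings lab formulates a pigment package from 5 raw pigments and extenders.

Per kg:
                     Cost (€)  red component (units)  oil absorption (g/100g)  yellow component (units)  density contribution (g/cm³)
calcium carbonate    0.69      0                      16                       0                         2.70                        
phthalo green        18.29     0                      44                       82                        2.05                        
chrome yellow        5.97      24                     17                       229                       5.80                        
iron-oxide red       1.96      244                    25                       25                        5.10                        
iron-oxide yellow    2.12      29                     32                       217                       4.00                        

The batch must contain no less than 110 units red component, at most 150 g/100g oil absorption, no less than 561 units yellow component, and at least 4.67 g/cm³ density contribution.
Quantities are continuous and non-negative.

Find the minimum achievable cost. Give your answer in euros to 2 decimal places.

Treat it as an LP. Let x1 = kg of calcium carbonate, x2 = kg of phthalo green, x3 = kg of chrome yellow, x4 = kg of iron-oxide red, x5 = kg of iron-oxide yellow.
Minimize 0.69x1 + 18.29x2 + 5.97x3 + 1.96x4 + 2.12x5 s.t.:
  24x3 + 244x4 + 29x5 ≥ 110   (red component)
  16x1 + 44x2 + 17x3 + 25x4 + 32x5 ≤ 150   (oil absorption)
  82x2 + 229x3 + 25x4 + 217x5 ≥ 561   (yellow component)
  2.7x1 + 2.05x2 + 5.8x3 + 5.1x4 + 4x5 ≥ 4.67   (density contribution)
  x1, x2, x3, x4, x5 ≥ 0.
The minimum-cost mix takes nothing from calcium carbonate, phthalo green, chrome yellow — only iron-oxide red, iron-oxide yellow. The red component and yellow component requirements are met with equality.
So iron-oxide red = 0.1455 kg, iron-oxide yellow = 2.568 kg.
Hence cost = 1.96·0.1455 + 2.12·2.568 = €5.7293.

€5.73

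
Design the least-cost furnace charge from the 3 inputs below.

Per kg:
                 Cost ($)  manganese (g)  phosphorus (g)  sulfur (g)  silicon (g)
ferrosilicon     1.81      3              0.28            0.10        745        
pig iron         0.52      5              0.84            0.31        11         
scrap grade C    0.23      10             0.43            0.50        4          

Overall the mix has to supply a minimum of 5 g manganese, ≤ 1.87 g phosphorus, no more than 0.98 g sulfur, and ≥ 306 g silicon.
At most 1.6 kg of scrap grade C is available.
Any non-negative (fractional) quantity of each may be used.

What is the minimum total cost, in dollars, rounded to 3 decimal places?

Treat it as an LP. Let x1 = kg of ferrosilicon, x2 = kg of pig iron, x3 = kg of scrap grade C.
Minimize 1.81x1 + 0.52x2 + 0.23x3 with:
  3x1 + 5x2 + 10x3 ≥ 5   (manganese)
  0.28x1 + 0.84x2 + 0.43x3 ≤ 1.87   (phosphorus)
  0.1x1 + 0.31x2 + 0.5x3 ≤ 0.98   (sulfur)
  745x1 + 11x2 + 4x3 ≥ 306   (silicon)
  x3 ≤ 1.6
  x1, x2, x3 ≥ 0.
At the optimum only ferrosilicon, scrap grade C are positive (pig iron = 0). There the manganese and silicon constraints are tight.
So ferrosilicon = 0.4087 kg, scrap grade C = 0.3774 kg.
Total cost: 1.81·0.4087 + 0.23·0.3774 = 0.82655.

$0.827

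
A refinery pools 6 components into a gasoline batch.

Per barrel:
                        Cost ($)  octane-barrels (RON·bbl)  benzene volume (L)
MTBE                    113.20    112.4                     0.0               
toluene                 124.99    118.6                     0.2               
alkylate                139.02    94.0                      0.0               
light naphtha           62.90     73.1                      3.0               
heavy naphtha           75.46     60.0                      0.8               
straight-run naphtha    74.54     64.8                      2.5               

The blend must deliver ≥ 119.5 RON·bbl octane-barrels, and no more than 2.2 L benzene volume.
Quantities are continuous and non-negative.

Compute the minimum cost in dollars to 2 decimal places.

Let x1 = barrels of MTBE, x2 = barrels of toluene, x3 = barrels of alkylate, x4 = barrels of light naphtha, x5 = barrels of heavy naphtha, x6 = barrels of straight-run naphtha.
Minimise 113.2x1 + 124.99x2 + 139.02x3 + 62.9x4 + 75.46x5 + 74.54x6 subject to:
  112.4x1 + 118.6x2 + 94x3 + 73.1x4 + 60x5 + 64.8x6 ≥ 119.5   (octane-barrels)
  0.2x2 + 3x4 + 0.8x5 + 2.5x6 ≤ 2.2   (benzene volume)
  x1, x2, x3, x4, x5, x6 ≥ 0.
At the optimum only MTBE, light naphtha are positive (toluene, alkylate, heavy naphtha, straight-run naphtha = 0). Binding constraints: octane-barrels and benzene volume.
Optimal quantities: MTBE = 0.58624 barrels, light naphtha = 0.73333 barrels.
Cost = 113.2·0.58624 + 62.9·0.73333 = 112.4888.

$112.49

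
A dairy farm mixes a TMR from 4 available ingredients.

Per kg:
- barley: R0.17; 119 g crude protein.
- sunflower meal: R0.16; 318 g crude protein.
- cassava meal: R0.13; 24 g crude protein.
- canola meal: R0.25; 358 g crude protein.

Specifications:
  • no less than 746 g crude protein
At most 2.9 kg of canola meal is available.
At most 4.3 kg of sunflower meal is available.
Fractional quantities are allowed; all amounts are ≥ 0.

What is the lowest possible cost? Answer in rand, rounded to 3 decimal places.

R0.375

Treat it as an LP. Let x1 = kg of barley, x2 = kg of sunflower meal, x3 = kg of cassava meal, x4 = kg of canola meal.
Minimize 0.17x1 + 0.16x2 + 0.13x3 + 0.25x4 subject to:
  119x1 + 318x2 + 24x3 + 358x4 ≥ 746   (crude protein)
  x4 ≤ 2.9
  x2 ≤ 4.3
  x1, x2, x3, x4 ≥ 0.
The minimum-cost mix takes nothing from barley, cassava meal, canola meal — only sunflower meal. The crude protein requirement is met with equality.
Solving gives x2 = 2.346.
Cost = 0.16·2.346 = 0.37536.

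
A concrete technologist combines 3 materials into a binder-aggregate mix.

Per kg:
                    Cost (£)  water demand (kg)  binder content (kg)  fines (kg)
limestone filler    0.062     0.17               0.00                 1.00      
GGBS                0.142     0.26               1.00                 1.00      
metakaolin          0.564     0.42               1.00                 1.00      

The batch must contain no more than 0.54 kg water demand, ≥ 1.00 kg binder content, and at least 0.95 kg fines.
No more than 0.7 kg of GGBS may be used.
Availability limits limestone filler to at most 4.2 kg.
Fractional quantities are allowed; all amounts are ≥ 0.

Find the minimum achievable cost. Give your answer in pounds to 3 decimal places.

Let x1 = kg of limestone filler, x2 = kg of GGBS, x3 = kg of metakaolin.
Minimize 0.062x1 + 0.142x2 + 0.564x3 with:
  0.17x1 + 0.26x2 + 0.42x3 ≤ 0.54   (water demand)
  1x2 + 1x3 ≥ 1   (binder content)
  1x1 + 1x2 + 1x3 ≥ 0.95   (fines)
  x2 ≤ 0.7
  x1 ≤ 4.2
  x1, x2, x3 ≥ 0.
The optimal basis is {GGBS, metakaolin}; limestone filler drops out. There the binder content and the GGBS cap constraints are tight.
So GGBS = 0.7 kg, metakaolin = 0.3 kg.
Hence cost = 0.142·0.7 + 0.564·0.3 = £0.26860.

£0.269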